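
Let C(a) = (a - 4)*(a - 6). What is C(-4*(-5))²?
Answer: 50176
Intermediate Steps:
C(a) = (-6 + a)*(-4 + a) (C(a) = (-4 + a)*(-6 + a) = (-6 + a)*(-4 + a))
C(-4*(-5))² = (24 + (-4*(-5))² - (-40)*(-5))² = (24 + 20² - 10*20)² = (24 + 400 - 200)² = 224² = 50176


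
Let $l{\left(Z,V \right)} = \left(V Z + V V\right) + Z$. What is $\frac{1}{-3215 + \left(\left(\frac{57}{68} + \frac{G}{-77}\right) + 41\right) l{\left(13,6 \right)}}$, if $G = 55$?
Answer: $\frac{476}{955685} \approx 0.00049807$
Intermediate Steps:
$l{\left(Z,V \right)} = Z + V^{2} + V Z$ ($l{\left(Z,V \right)} = \left(V Z + V^{2}\right) + Z = \left(V^{2} + V Z\right) + Z = Z + V^{2} + V Z$)
$\frac{1}{-3215 + \left(\left(\frac{57}{68} + \frac{G}{-77}\right) + 41\right) l{\left(13,6 \right)}} = \frac{1}{-3215 + \left(\left(\frac{57}{68} + \frac{55}{-77}\right) + 41\right) \left(13 + 6^{2} + 6 \cdot 13\right)} = \frac{1}{-3215 + \left(\left(57 \cdot \frac{1}{68} + 55 \left(- \frac{1}{77}\right)\right) + 41\right) \left(13 + 36 + 78\right)} = \frac{1}{-3215 + \left(\left(\frac{57}{68} - \frac{5}{7}\right) + 41\right) 127} = \frac{1}{-3215 + \left(\frac{59}{476} + 41\right) 127} = \frac{1}{-3215 + \frac{19575}{476} \cdot 127} = \frac{1}{-3215 + \frac{2486025}{476}} = \frac{1}{\frac{955685}{476}} = \frac{476}{955685}$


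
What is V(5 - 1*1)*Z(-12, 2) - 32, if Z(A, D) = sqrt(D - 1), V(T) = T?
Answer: -28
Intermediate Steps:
Z(A, D) = sqrt(-1 + D)
V(5 - 1*1)*Z(-12, 2) - 32 = (5 - 1*1)*sqrt(-1 + 2) - 32 = (5 - 1)*sqrt(1) - 32 = 4*1 - 32 = 4 - 32 = -28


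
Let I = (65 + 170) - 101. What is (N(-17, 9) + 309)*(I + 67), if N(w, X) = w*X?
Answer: 31356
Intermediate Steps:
N(w, X) = X*w
I = 134 (I = 235 - 101 = 134)
(N(-17, 9) + 309)*(I + 67) = (9*(-17) + 309)*(134 + 67) = (-153 + 309)*201 = 156*201 = 31356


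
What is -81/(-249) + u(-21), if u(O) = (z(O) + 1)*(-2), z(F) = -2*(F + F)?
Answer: -14083/83 ≈ -169.67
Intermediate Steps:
z(F) = -4*F
u(O) = -2 + 8*O (u(O) = (-4*O + 1)*(-2) = (1 - 4*O)*(-2) = -2 + 8*O)
-81/(-249) + u(-21) = -81/(-249) + (-2 + 8*(-21)) = -81*(-1/249) + (-2 - 168) = 27/83 - 170 = -14083/83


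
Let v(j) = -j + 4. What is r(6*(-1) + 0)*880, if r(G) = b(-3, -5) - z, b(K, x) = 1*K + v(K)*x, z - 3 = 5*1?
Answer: -40480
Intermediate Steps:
z = 8 (z = 3 + 5*1 = 3 + 5 = 8)
v(j) = 4 - j
b(K, x) = K + x*(4 - K) (b(K, x) = 1*K + (4 - K)*x = K + x*(4 - K))
r(G) = -46 (r(G) = (-3 - 1*(-5)*(-4 - 3)) - 1*8 = (-3 - 1*(-5)*(-7)) - 8 = (-3 - 35) - 8 = -38 - 8 = -46)
r(6*(-1) + 0)*880 = -46*880 = -40480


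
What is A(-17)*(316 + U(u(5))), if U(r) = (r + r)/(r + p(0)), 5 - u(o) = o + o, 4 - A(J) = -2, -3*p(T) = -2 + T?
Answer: 24828/13 ≈ 1909.8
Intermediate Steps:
p(T) = ⅔ - T/3 (p(T) = -(-2 + T)/3 = ⅔ - T/3)
A(J) = 6 (A(J) = 4 - 1*(-2) = 4 + 2 = 6)
u(o) = 5 - 2*o (u(o) = 5 - (o + o) = 5 - 2*o)
U(r) = 2*r/(⅔ + r) (U(r) = (r + r)/(r + (⅔ - ⅓*0)) = (2*r)/(r + (⅔ + 0)) = (2*r)/(r + ⅔) = (2*r)/(⅔ + r) = 2*r/(⅔ + r))
A(-17)*(316 + U(u(5))) = 6*(316 + 6*(5 - 2*5)/(2 + 3*(5 - 2*5))) = 6*(316 + 6*(5 - 10)/(2 + 3*(5 - 10))) = 6*(316 + 6*(-5)/(2 + 3*(-5))) = 6*(316 + 6*(-5)/(2 - 15)) = 6*(316 + 6*(-5)/(-13)) = 6*(316 + 6*(-5)*(-1/13)) = 6*(316 + 30/13) = 6*(4138/13) = 24828/13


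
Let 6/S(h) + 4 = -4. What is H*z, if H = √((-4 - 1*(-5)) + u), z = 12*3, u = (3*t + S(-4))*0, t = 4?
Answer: 36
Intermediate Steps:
S(h) = -¾ (S(h) = 6/(-4 - 4) = 6/(-8) = 6*(-⅛) = -¾)
u = 0 (u = (3*4 - ¾)*0 = (12 - ¾)*0 = (45/4)*0 = 0)
z = 36
H = 1 (H = √((-4 - 1*(-5)) + 0) = √((-4 + 5) + 0) = √(1 + 0) = √1 = 1)
H*z = 1*36 = 36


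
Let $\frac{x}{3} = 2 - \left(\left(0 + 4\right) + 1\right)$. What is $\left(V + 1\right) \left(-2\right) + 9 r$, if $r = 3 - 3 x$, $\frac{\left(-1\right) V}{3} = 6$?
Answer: $304$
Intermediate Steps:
$V = -18$ ($V = \left(-3\right) 6 = -18$)
$x = -9$ ($x = 3 \left(2 - \left(\left(0 + 4\right) + 1\right)\right) = 3 \left(2 - \left(4 + 1\right)\right) = 3 \left(2 - 5\right) = 3 \left(-3\right) = -9$)
$r = 30$ ($r = 3 - -27 = 3 + 27 = 30$)
$\left(V + 1\right) \left(-2\right) + 9 r = \left(-18 + 1\right) \left(-2\right) + 9 \cdot 30 = \left(-17\right) \left(-2\right) + 270 = 34 + 270 = 304$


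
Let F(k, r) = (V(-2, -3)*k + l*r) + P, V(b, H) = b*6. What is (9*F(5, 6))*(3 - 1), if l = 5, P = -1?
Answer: -558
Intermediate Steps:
V(b, H) = 6*b
F(k, r) = -1 - 12*k + 5*r (F(k, r) = ((6*(-2))*k + 5*r) - 1 = (-12*k + 5*r) - 1 = -1 - 12*k + 5*r)
(9*F(5, 6))*(3 - 1) = (9*(-1 - 12*5 + 5*6))*(3 - 1) = (9*(-1 - 60 + 30))*2 = (9*(-31))*2 = -279*2 = -558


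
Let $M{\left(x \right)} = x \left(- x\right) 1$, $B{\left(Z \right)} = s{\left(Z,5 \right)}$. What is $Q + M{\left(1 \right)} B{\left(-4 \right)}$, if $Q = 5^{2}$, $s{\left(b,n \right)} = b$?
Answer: $29$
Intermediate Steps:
$B{\left(Z \right)} = Z$
$M{\left(x \right)} = - x^{2}$ ($M{\left(x \right)} = - x^{2} \cdot 1 = - x^{2}$)
$Q = 25$
$Q + M{\left(1 \right)} B{\left(-4 \right)} = 25 + - 1^{2} \left(-4\right) = 25 + \left(-1\right) 1 \left(-4\right) = 25 - -4 = 25 + 4 = 29$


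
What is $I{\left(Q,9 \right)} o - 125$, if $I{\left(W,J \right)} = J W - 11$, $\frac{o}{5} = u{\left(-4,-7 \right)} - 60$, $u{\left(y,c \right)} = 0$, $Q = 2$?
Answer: $-2225$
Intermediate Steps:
$o = -300$ ($o = 5 \left(0 - 60\right) = 5 \left(-60\right) = -300$)
$I{\left(W,J \right)} = -11 + J W$
$I{\left(Q,9 \right)} o - 125 = \left(-11 + 9 \cdot 2\right) \left(-300\right) - 125 = \left(-11 + 18\right) \left(-300\right) - 125 = 7 \left(-300\right) - 125 = -2100 - 125 = -2225$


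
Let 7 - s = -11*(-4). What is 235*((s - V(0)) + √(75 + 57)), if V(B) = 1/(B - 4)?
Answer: -34545/4 + 470*√33 ≈ -5936.3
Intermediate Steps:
V(B) = 1/(-4 + B)
s = -37 (s = 7 - (-11)*(-4) = 7 - 1*44 = 7 - 44 = -37)
235*((s - V(0)) + √(75 + 57)) = 235*((-37 - 1/(-4 + 0)) + √(75 + 57)) = 235*((-37 - 1/(-4)) + √132) = 235*((-37 - 1*(-¼)) + 2*√33) = 235*((-37 + ¼) + 2*√33) = 235*(-147/4 + 2*√33) = -34545/4 + 470*√33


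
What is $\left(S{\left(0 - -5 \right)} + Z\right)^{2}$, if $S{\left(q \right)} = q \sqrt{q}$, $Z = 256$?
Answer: $65661 + 2560 \sqrt{5} \approx 71385.0$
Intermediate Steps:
$S{\left(q \right)} = q^{\frac{3}{2}}$
$\left(S{\left(0 - -5 \right)} + Z\right)^{2} = \left(\left(0 - -5\right)^{\frac{3}{2}} + 256\right)^{2} = \left(\left(0 + 5\right)^{\frac{3}{2}} + 256\right)^{2} = \left(5^{\frac{3}{2}} + 256\right)^{2} = \left(5 \sqrt{5} + 256\right)^{2} = \left(256 + 5 \sqrt{5}\right)^{2}$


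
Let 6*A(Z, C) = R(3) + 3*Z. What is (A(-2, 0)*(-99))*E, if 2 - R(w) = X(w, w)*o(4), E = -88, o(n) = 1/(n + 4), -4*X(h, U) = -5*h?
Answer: -51909/8 ≈ -6488.6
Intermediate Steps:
X(h, U) = 5*h/4 (X(h, U) = -(-5)*h/4 = 5*h/4)
o(n) = 1/(4 + n)
R(w) = 2 - 5*w/32 (R(w) = 2 - 5*w/4/(4 + 4) = 2 - 5*w/4/8 = 2 - 5*w/32)
A(Z, C) = 49/192 + Z/2 (A(Z, C) = ((2 - 5/32*3) + 3*Z)/6 = ((2 - 15/32) + 3*Z)/6 = (49/32 + 3*Z)/6 = 49/192 + Z/2)
(A(-2, 0)*(-99))*E = ((49/192 + (½)*(-2))*(-99))*(-88) = ((49/192 - 1)*(-99))*(-88) = -143/192*(-99)*(-88) = (4719/64)*(-88) = -51909/8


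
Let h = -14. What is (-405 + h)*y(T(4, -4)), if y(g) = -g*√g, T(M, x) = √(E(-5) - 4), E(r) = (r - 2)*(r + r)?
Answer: 419*66^(¾) ≈ 9702.2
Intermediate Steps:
E(r) = 2*r*(-2 + r) (E(r) = (-2 + r)*(2*r) = 2*r*(-2 + r))
T(M, x) = √66 (T(M, x) = √(2*(-5)*(-2 - 5) - 4) = √(2*(-5)*(-7) - 4) = √(70 - 4) = √66)
y(g) = -g^(3/2)
(-405 + h)*y(T(4, -4)) = (-405 - 14)*(-(√66)^(3/2)) = -(-419)*66^(¾) = 419*66^(¾)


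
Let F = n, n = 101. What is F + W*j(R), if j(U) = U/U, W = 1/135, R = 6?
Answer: 13636/135 ≈ 101.01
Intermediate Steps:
W = 1/135 ≈ 0.0074074
j(U) = 1
F = 101
F + W*j(R) = 101 + (1/135)*1 = 101 + 1/135 = 13636/135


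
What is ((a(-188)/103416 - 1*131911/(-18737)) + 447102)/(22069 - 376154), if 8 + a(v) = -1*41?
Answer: -866365686384247/686112484543320 ≈ -1.2627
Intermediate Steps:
a(v) = -49 (a(v) = -8 - 1*41 = -8 - 41 = -49)
((a(-188)/103416 - 1*131911/(-18737)) + 447102)/(22069 - 376154) = ((-49/103416 - 1*131911/(-18737)) + 447102)/(22069 - 376154) = ((-49*1/103416 - 131911*(-1/18737)) + 447102)/(-354085) = ((-49/103416 + 131911/18737) + 447102)*(-1/354085) = (13640789863/1937705592 + 447102)*(-1/354085) = (866365686384247/1937705592)*(-1/354085) = -866365686384247/686112484543320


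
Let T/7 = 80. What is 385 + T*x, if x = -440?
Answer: -246015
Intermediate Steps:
T = 560 (T = 7*80 = 560)
385 + T*x = 385 + 560*(-440) = 385 - 246400 = -246015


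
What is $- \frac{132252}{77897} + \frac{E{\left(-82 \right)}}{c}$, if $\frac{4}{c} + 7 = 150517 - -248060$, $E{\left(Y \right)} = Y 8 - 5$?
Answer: $- \frac{10261168373849}{155794} \approx -6.5864 \cdot 10^{7}$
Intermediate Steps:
$E{\left(Y \right)} = -5 + 8 Y$ ($E{\left(Y \right)} = 8 Y - 5 = -5 + 8 Y$)
$c = \frac{2}{199285}$ ($c = \frac{4}{-7 + \left(150517 - -248060\right)} = \frac{4}{-7 + \left(150517 + 248060\right)} = \frac{4}{-7 + 398577} = \frac{4}{398570} = 4 \cdot \frac{1}{398570} = \frac{2}{199285} \approx 1.0036 \cdot 10^{-5}$)
$- \frac{132252}{77897} + \frac{E{\left(-82 \right)}}{c} = - \frac{132252}{77897} + \frac{-5 + 8 \left(-82\right)}{\frac{2}{199285}} = \left(-132252\right) \frac{1}{77897} + \left(-5 - 656\right) \frac{199285}{2} = - \frac{132252}{77897} - \frac{131727385}{2} = - \frac{10261168373849}{155794}$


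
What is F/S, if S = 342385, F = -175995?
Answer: -35199/68477 ≈ -0.51403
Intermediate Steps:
F/S = -175995/342385 = -175995*1/342385 = -35199/68477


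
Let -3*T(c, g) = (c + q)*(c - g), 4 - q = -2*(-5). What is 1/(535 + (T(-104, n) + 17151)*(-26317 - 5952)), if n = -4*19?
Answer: -3/1560946732 ≈ -1.9219e-9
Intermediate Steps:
n = -76
q = -6 (q = 4 - (-2)*(-5) = 4 - 1*10 = 4 - 10 = -6)
T(c, g) = -(-6 + c)*(c - g)/3 (T(c, g) = -(c - 6)*(c - g)/3 = -(-6 + c)*(c - g)/3)
1/(535 + (T(-104, n) + 17151)*(-26317 - 5952)) = 1/(535 + ((-2*(-76) + 2*(-104) - ⅓*(-104)² + (⅓)*(-104)*(-76)) + 17151)*(-26317 - 5952)) = 1/(535 + ((152 - 208 - ⅓*10816 + 7904/3) + 17151)*(-32269)) = 1/(535 + ((152 - 208 - 10816/3 + 7904/3) + 17151)*(-32269)) = 1/(535 + (-3080/3 + 17151)*(-32269)) = 1/(535 + (48373/3)*(-32269)) = 1/(535 - 1560948337/3) = 1/(-1560946732/3) = -3/1560946732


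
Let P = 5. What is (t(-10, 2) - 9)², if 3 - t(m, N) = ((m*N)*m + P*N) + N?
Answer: 47524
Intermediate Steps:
t(m, N) = 3 - 6*N - N*m² (t(m, N) = 3 - (((m*N)*m + 5*N) + N) = 3 - (((N*m)*m + 5*N) + N) = 3 - ((N*m² + 5*N) + N) = 3 - ((5*N + N*m²) + N) = 3 - (6*N + N*m²) = 3 + (-6*N - N*m²) = 3 - 6*N - N*m²)
(t(-10, 2) - 9)² = ((3 - 6*2 - 1*2*(-10)²) - 9)² = ((3 - 12 - 1*2*100) - 9)² = ((3 - 12 - 200) - 9)² = (-209 - 9)² = (-218)² = 47524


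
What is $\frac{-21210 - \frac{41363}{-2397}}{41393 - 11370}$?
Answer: $- \frac{7257001}{10280733} \approx -0.70588$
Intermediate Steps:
$\frac{-21210 - \frac{41363}{-2397}}{41393 - 11370} = \frac{-21210 - - \frac{41363}{2397}}{30023} = \left(-21210 + \frac{41363}{2397}\right) \frac{1}{30023} = \left(- \frac{50799007}{2397}\right) \frac{1}{30023} = - \frac{7257001}{10280733}$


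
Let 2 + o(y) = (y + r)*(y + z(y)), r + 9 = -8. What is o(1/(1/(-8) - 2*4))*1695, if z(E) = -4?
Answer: 98253726/845 ≈ 1.1628e+5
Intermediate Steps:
r = -17 (r = -9 - 8 = -17)
o(y) = -2 + (-17 + y)*(-4 + y) (o(y) = -2 + (y - 17)*(y - 4) = -2 + (-17 + y)*(-4 + y))
o(1/(1/(-8) - 2*4))*1695 = (66 + (1/(1/(-8) - 2*4))² - 21/(1/(-8) - 2*4))*1695 = (66 + (1/(-⅛ - 8))² - 21/(-⅛ - 8))*1695 = (66 + (1/(-65/8))² - 21/(-65/8))*1695 = (66 + (-8/65)² - 21*(-8/65))*1695 = (66 + 64/4225 + 168/65)*1695 = (289834/4225)*1695 = 98253726/845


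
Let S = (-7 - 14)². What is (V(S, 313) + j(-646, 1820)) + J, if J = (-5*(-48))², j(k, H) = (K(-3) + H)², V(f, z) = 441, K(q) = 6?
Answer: 3392317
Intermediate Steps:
S = 441 (S = (-21)² = 441)
j(k, H) = (6 + H)²
J = 57600 (J = 240² = 57600)
(V(S, 313) + j(-646, 1820)) + J = (441 + (6 + 1820)²) + 57600 = (441 + 1826²) + 57600 = (441 + 3334276) + 57600 = 3334717 + 57600 = 3392317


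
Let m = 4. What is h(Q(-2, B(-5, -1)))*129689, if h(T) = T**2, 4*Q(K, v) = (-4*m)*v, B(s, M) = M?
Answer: 2075024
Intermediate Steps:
Q(K, v) = -4*v (Q(K, v) = ((-4*4)*v)/4 = (-16*v)/4 = -4*v)
h(Q(-2, B(-5, -1)))*129689 = (-4*(-1))**2*129689 = 4**2*129689 = 16*129689 = 2075024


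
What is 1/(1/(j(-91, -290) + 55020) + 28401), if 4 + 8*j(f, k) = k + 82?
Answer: 109987/3123740789 ≈ 3.5210e-5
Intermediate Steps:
j(f, k) = 39/4 + k/8 (j(f, k) = -1/2 + (k + 82)/8 = -1/2 + (82 + k)/8 = -1/2 + (41/4 + k/8) = 39/4 + k/8)
1/(1/(j(-91, -290) + 55020) + 28401) = 1/(1/((39/4 + (1/8)*(-290)) + 55020) + 28401) = 1/(1/((39/4 - 145/4) + 55020) + 28401) = 1/(1/(-53/2 + 55020) + 28401) = 1/(1/(109987/2) + 28401) = 1/(2/109987 + 28401) = 1/(3123740789/109987) = 109987/3123740789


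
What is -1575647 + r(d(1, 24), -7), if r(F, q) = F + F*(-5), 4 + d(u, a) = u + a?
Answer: -1575731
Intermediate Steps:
d(u, a) = -4 + a + u (d(u, a) = -4 + (u + a) = -4 + (a + u) = -4 + a + u)
r(F, q) = -4*F (r(F, q) = F - 5*F = -4*F)
-1575647 + r(d(1, 24), -7) = -1575647 - 4*(-4 + 24 + 1) = -1575647 - 4*21 = -1575647 - 84 = -1575731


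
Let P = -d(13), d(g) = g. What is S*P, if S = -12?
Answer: 156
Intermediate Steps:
P = -13 (P = -1*13 = -13)
S*P = -12*(-13) = 156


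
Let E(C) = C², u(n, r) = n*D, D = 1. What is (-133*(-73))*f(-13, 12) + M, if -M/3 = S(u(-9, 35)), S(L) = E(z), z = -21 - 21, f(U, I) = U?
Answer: -131509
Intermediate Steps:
z = -42
u(n, r) = n (u(n, r) = n*1 = n)
S(L) = 1764 (S(L) = (-42)² = 1764)
M = -5292 (M = -3*1764 = -5292)
(-133*(-73))*f(-13, 12) + M = -133*(-73)*(-13) - 5292 = 9709*(-13) - 5292 = -126217 - 5292 = -131509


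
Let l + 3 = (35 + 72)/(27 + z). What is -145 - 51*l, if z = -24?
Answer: -1811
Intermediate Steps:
l = 98/3 (l = -3 + (35 + 72)/(27 - 24) = -3 + 107/3 = 98/3 ≈ 32.667)
-145 - 51*l = -145 - 51*98/3 = -145 - 1666 = -1811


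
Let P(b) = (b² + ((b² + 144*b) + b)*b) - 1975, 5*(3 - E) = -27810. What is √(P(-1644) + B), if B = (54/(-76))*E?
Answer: I*√5846329236022/38 ≈ 63629.0*I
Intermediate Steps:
E = 5565 (E = 3 - ⅕*(-27810) = 3 + 5562 = 5565)
P(b) = -1975 + b² + b*(b² + 145*b) (P(b) = (b² + (b² + 145*b)*b) - 1975 = (b² + b*(b² + 145*b)) - 1975 = -1975 + b² + b*(b² + 145*b))
B = -150255/38 (B = (54/(-76))*5565 = (54*(-1/76))*5565 = -27/38*5565 = -150255/38 ≈ -3954.1)
√(P(-1644) + B) = √((-1975 + (-1644)³ + 146*(-1644)²) - 150255/38) = √((-1975 - 4443297984 + 146*2702736) - 150255/38) = √((-1975 - 4443297984 + 394599456) - 150255/38) = √(-4048700503 - 150255/38) = √(-153850769369/38) = I*√5846329236022/38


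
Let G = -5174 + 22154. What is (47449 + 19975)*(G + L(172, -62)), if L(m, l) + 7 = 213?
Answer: 1158748864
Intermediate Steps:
L(m, l) = 206 (L(m, l) = -7 + 213 = 206)
G = 16980
(47449 + 19975)*(G + L(172, -62)) = (47449 + 19975)*(16980 + 206) = 67424*17186 = 1158748864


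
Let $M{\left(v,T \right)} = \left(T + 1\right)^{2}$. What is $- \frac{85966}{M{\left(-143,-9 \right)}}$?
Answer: $- \frac{42983}{32} \approx -1343.2$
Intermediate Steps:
$M{\left(v,T \right)} = \left(1 + T\right)^{2}$
$- \frac{85966}{M{\left(-143,-9 \right)}} = - \frac{85966}{\left(1 - 9\right)^{2}} = - \frac{85966}{\left(-8\right)^{2}} = - \frac{85966}{64} = \left(-85966\right) \frac{1}{64} = - \frac{42983}{32}$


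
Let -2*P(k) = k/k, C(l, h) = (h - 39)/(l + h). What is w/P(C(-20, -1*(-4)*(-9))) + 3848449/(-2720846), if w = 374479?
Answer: -2037803226917/2720846 ≈ -7.4896e+5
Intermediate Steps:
C(l, h) = (-39 + h)/(h + l)
P(k) = -½ (P(k) = -k/(2*k) = -½*1 = -½)
w/P(C(-20, -1*(-4)*(-9))) + 3848449/(-2720846) = 374479/(-½) + 3848449/(-2720846) = 374479*(-2) + 3848449*(-1/2720846) = -748958 - 3848449/2720846 = -2037803226917/2720846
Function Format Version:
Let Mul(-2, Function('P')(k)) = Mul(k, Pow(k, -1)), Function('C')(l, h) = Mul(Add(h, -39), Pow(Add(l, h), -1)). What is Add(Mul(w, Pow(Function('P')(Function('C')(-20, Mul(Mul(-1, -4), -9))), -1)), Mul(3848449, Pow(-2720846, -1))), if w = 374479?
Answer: Rational(-2037803226917, 2720846) ≈ -7.4896e+5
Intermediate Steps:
Function('C')(l, h) = Mul(Pow(Add(h, l), -1), Add(-39, h)) (Function('C')(l, h) = Mul(Add(-39, h), Pow(Add(h, l), -1)) = Mul(Pow(Add(h, l), -1), Add(-39, h)))
Function('P')(k) = Rational(-1, 2) (Function('P')(k) = Mul(Rational(-1, 2), Mul(k, Pow(k, -1))) = Mul(Rational(-1, 2), 1) = Rational(-1, 2))
Add(Mul(w, Pow(Function('P')(Function('C')(-20, Mul(Mul(-1, -4), -9))), -1)), Mul(3848449, Pow(-2720846, -1))) = Add(Mul(374479, Pow(Rational(-1, 2), -1)), Mul(3848449, Pow(-2720846, -1))) = Add(Mul(374479, -2), Mul(3848449, Rational(-1, 2720846))) = Add(-748958, Rational(-3848449, 2720846)) = Rational(-2037803226917, 2720846)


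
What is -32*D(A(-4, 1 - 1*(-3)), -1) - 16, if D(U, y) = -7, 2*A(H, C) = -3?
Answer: 208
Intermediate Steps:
A(H, C) = -3/2 (A(H, C) = (1/2)*(-3) = -3/2)
-32*D(A(-4, 1 - 1*(-3)), -1) - 16 = -32*(-7) - 16 = 224 - 16 = 208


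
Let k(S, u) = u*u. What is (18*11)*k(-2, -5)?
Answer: 4950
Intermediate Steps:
k(S, u) = u²
(18*11)*k(-2, -5) = (18*11)*(-5)² = 198*25 = 4950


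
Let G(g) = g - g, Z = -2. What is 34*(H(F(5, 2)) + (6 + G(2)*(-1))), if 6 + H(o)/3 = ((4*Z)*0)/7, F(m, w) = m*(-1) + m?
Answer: -408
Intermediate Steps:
G(g) = 0
F(m, w) = 0 (F(m, w) = -m + m = 0)
H(o) = -18 (H(o) = -18 + 3*(((4*(-2))*0)/7) = -18 + 3*(-8*0*(1/7)) = -18 + 3*(0*(1/7)) = -18 + 3*0 = -18 + 0 = -18)
34*(H(F(5, 2)) + (6 + G(2)*(-1))) = 34*(-18 + (6 + 0*(-1))) = 34*(-18 + (6 + 0)) = 34*(-18 + 6) = 34*(-12) = -408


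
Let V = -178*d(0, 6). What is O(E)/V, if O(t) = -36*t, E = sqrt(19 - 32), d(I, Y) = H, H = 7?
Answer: 18*I*sqrt(13)/623 ≈ 0.10417*I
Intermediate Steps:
d(I, Y) = 7
E = I*sqrt(13) (E = sqrt(-13) = I*sqrt(13) ≈ 3.6056*I)
V = -1246 (V = -178*7 = -1246)
O(E)/V = -36*I*sqrt(13)/(-1246) = -36*I*sqrt(13)*(-1/1246) = 18*I*sqrt(13)/623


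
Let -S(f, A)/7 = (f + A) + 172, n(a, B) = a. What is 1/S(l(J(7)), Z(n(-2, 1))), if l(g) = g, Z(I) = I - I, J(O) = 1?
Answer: -1/1211 ≈ -0.00082576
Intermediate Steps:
Z(I) = 0
S(f, A) = -1204 - 7*A - 7*f (S(f, A) = -7*((f + A) + 172) = -7*((A + f) + 172) = -7*(172 + A + f) = -1204 - 7*A - 7*f)
1/S(l(J(7)), Z(n(-2, 1))) = 1/(-1204 - 7*0 - 7*1) = 1/(-1204 + 0 - 7) = 1/(-1211) = -1/1211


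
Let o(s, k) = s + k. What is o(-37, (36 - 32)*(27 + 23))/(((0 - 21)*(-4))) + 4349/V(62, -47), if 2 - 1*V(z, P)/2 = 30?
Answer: -12721/168 ≈ -75.720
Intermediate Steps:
V(z, P) = -56 (V(z, P) = 4 - 2*30 = 4 - 60 = -56)
o(s, k) = k + s
o(-37, (36 - 32)*(27 + 23))/(((0 - 21)*(-4))) + 4349/V(62, -47) = ((36 - 32)*(27 + 23) - 37)/(((0 - 21)*(-4))) + 4349/(-56) = (4*50 - 37)/((-21*(-4))) + 4349*(-1/56) = (200 - 37)/84 - 4349/56 = 163*(1/84) - 4349/56 = 163/84 - 4349/56 = -12721/168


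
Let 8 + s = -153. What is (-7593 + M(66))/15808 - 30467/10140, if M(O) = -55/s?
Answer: -864774179/248146080 ≈ -3.4849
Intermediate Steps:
s = -161 (s = -8 - 153 = -161)
M(O) = 55/161 (M(O) = -55/(-161) = -55*(-1/161) = 55/161)
(-7593 + M(66))/15808 - 30467/10140 = (-7593 + 55/161)/15808 - 30467/10140 = -1222418/161*1/15808 - 30467*1/10140 = -611209/1272544 - 30467/10140 = -864774179/248146080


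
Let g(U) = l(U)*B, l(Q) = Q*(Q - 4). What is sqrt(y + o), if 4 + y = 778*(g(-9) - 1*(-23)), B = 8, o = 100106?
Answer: 2*sqrt(211551) ≈ 919.89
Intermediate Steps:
l(Q) = Q*(-4 + Q)
g(U) = 8*U*(-4 + U) (g(U) = (U*(-4 + U))*8 = 8*U*(-4 + U))
y = 746098 (y = -4 + 778*(8*(-9)*(-4 - 9) - 1*(-23)) = -4 + 778*(8*(-9)*(-13) + 23) = -4 + 778*(936 + 23) = -4 + 778*959 = -4 + 746102 = 746098)
sqrt(y + o) = sqrt(746098 + 100106) = sqrt(846204) = 2*sqrt(211551)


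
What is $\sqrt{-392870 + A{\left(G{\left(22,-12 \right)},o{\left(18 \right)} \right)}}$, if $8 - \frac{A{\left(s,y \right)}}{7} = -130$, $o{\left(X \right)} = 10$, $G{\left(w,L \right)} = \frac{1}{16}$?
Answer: $4 i \sqrt{24494} \approx 626.02 i$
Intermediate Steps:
$G{\left(w,L \right)} = \frac{1}{16}$
$A{\left(s,y \right)} = 966$ ($A{\left(s,y \right)} = 56 - -910 = 56 + 910 = 966$)
$\sqrt{-392870 + A{\left(G{\left(22,-12 \right)},o{\left(18 \right)} \right)}} = \sqrt{-392870 + 966} = \sqrt{-391904} = 4 i \sqrt{24494}$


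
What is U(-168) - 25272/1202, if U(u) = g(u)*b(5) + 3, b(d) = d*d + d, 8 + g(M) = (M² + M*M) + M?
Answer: 1014573327/601 ≈ 1.6881e+6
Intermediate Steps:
g(M) = -8 + M + 2*M² (g(M) = -8 + ((M² + M*M) + M) = -8 + ((M² + M²) + M) = -8 + (2*M² + M) = -8 + (M + 2*M²) = -8 + M + 2*M²)
b(d) = d + d² (b(d) = d² + d = d + d²)
U(u) = -237 + 30*u + 60*u² (U(u) = (-8 + u + 2*u²)*(5*(1 + 5)) + 3 = (-8 + u + 2*u²)*(5*6) + 3 = (-8 + u + 2*u²)*30 + 3 = (-240 + 30*u + 60*u²) + 3 = -237 + 30*u + 60*u²)
U(-168) - 25272/1202 = (-237 + 30*(-168) + 60*(-168)²) - 25272/1202 = (-237 - 5040 + 60*28224) - 25272/1202 = (-237 - 5040 + 1693440) - 1*12636/601 = 1688163 - 12636/601 = 1014573327/601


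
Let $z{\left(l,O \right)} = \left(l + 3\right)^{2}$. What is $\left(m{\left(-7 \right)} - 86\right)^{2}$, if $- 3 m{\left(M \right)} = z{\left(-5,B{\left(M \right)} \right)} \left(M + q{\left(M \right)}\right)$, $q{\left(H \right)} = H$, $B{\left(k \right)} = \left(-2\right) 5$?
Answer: $\frac{40804}{9} \approx 4533.8$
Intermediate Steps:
$B{\left(k \right)} = -10$
$z{\left(l,O \right)} = \left(3 + l\right)^{2}$
$m{\left(M \right)} = - \frac{8 M}{3}$ ($m{\left(M \right)} = - \frac{\left(3 - 5\right)^{2} \left(M + M\right)}{3} = - \frac{\left(-2\right)^{2} \cdot 2 M}{3} = - \frac{4 \cdot 2 M}{3} = - \frac{8 M}{3}$)
$\left(m{\left(-7 \right)} - 86\right)^{2} = \left(\left(- \frac{8}{3}\right) \left(-7\right) - 86\right)^{2} = \left(\frac{56}{3} - 86\right)^{2} = \left(- \frac{202}{3}\right)^{2} = \frac{40804}{9}$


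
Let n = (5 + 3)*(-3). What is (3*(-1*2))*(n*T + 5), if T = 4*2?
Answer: 1122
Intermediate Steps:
n = -24 (n = 8*(-3) = -24)
T = 8
(3*(-1*2))*(n*T + 5) = (3*(-1*2))*(-24*8 + 5) = (3*(-2))*(-192 + 5) = -6*(-187) = 1122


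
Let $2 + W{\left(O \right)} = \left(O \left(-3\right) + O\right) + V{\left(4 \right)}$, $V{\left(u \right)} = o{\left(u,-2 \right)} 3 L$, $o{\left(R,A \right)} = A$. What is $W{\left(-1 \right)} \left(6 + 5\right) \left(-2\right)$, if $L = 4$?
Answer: $528$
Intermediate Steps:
$V{\left(u \right)} = -24$ ($V{\left(u \right)} = \left(-2\right) 3 \cdot 4 = \left(-6\right) 4 = -24$)
$W{\left(O \right)} = -26 - 2 O$ ($W{\left(O \right)} = -2 - \left(24 - O - O \left(-3\right)\right) = -2 + \left(\left(- 3 O + O\right) - 24\right) = -2 - \left(24 + 2 O\right) = -26 - 2 O$)
$W{\left(-1 \right)} \left(6 + 5\right) \left(-2\right) = \left(-26 - -2\right) \left(6 + 5\right) \left(-2\right) = \left(-26 + 2\right) 11 \left(-2\right) = \left(-24\right) \left(-22\right) = 528$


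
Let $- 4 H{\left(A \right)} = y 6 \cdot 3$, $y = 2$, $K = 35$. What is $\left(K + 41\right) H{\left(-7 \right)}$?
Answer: $-684$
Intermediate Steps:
$H{\left(A \right)} = -9$ ($H{\left(A \right)} = - \frac{2 \cdot 6 \cdot 3}{4} = - \frac{2 \cdot 18}{4} = \left(- \frac{1}{4}\right) 36 = -9$)
$\left(K + 41\right) H{\left(-7 \right)} = \left(35 + 41\right) \left(-9\right) = 76 \left(-9\right) = -684$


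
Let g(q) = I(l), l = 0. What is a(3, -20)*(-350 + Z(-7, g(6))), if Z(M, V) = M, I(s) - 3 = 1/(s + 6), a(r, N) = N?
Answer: 7140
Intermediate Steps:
I(s) = 3 + 1/(6 + s) (I(s) = 3 + 1/(s + 6) = 3 + 1/(6 + s))
g(q) = 19/6 (g(q) = (19 + 3*0)/(6 + 0) = (19 + 0)/6 = (⅙)*19 = 19/6)
a(3, -20)*(-350 + Z(-7, g(6))) = -20*(-350 - 7) = -20*(-357) = 7140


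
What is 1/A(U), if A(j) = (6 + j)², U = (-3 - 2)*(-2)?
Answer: 1/256 ≈ 0.0039063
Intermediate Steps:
U = 10 (U = -5*(-2) = 10)
1/A(U) = 1/((6 + 10)²) = 1/(16²) = 1/256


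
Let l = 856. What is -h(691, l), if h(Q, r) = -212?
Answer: 212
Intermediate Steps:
-h(691, l) = -1*(-212) = 212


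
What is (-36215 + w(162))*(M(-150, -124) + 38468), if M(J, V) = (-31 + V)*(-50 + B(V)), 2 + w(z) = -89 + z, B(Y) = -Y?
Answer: -975815712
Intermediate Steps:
w(z) = -91 + z (w(z) = -2 + (-89 + z) = -91 + z)
M(J, V) = (-50 - V)*(-31 + V) (M(J, V) = (-31 + V)*(-50 - V) = (-50 - V)*(-31 + V))
(-36215 + w(162))*(M(-150, -124) + 38468) = (-36215 + (-91 + 162))*((1550 - 1*(-124)**2 - 19*(-124)) + 38468) = (-36215 + 71)*((1550 - 1*15376 + 2356) + 38468) = -36144*((1550 - 15376 + 2356) + 38468) = -36144*(-11470 + 38468) = -36144*26998 = -975815712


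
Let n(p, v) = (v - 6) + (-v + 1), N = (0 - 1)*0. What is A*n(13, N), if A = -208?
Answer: 1040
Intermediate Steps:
N = 0 (N = -1*0 = 0)
n(p, v) = -5 (n(p, v) = (-6 + v) + (1 - v) = -5)
A*n(13, N) = -208*(-5) = 1040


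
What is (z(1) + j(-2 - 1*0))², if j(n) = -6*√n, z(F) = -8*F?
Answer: -8 + 96*I*√2 ≈ -8.0 + 135.76*I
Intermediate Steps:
(z(1) + j(-2 - 1*0))² = (-8*1 - 6*√(-2 - 1*0))² = (-8 - 6*√(-2 + 0))² = (-8 - 6*I*√2)²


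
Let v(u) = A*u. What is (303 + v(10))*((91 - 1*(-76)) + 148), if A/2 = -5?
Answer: 63945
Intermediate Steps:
A = -10 (A = 2*(-5) = -10)
v(u) = -10*u
(303 + v(10))*((91 - 1*(-76)) + 148) = (303 - 10*10)*((91 - 1*(-76)) + 148) = (303 - 100)*((91 + 76) + 148) = 203*(167 + 148) = 203*315 = 63945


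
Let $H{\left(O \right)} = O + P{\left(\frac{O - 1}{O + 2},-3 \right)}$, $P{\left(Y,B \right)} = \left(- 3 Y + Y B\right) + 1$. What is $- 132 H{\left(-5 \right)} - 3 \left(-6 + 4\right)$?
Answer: $2118$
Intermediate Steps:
$P{\left(Y,B \right)} = 1 - 3 Y + B Y$ ($P{\left(Y,B \right)} = \left(- 3 Y + B Y\right) + 1 = 1 - 3 Y + B Y$)
$H{\left(O \right)} = 1 + O - \frac{6 \left(-1 + O\right)}{2 + O}$ ($H{\left(O \right)} = O - \left(-1 + \frac{6 \left(O - 1\right)}{O + 2}\right) = O - \left(-1 + \frac{6 \left(-1 + O\right)}{2 + O}\right) = 1 + O - \frac{6 \left(-1 + O\right)}{2 + O}$)
$- 132 H{\left(-5 \right)} - 3 \left(-6 + 4\right) = - 132 \frac{8 + \left(-5\right)^{2} - -15}{2 - 5} - 3 \left(-6 + 4\right) = - 132 \frac{8 + 25 + 15}{-3} - -6 = - 132 \left(\left(- \frac{1}{3}\right) 48\right) + 6 = \left(-132\right) \left(-16\right) + 6 = 2112 + 6 = 2118$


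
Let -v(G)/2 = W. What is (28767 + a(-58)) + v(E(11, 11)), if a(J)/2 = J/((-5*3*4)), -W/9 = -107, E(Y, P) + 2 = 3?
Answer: 402644/15 ≈ 26843.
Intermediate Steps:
E(Y, P) = 1 (E(Y, P) = -2 + 3 = 1)
W = 963 (W = -9*(-107) = 963)
v(G) = -1926 (v(G) = -2*963 = -1926)
a(J) = -J/30 (a(J) = 2*(J/((-5*3*4))) = 2*(J/((-15*4))) = 2*(J/(-60)) = 2*(J*(-1/60)) = 2*(-J/60) = -J/30)
(28767 + a(-58)) + v(E(11, 11)) = (28767 - 1/30*(-58)) - 1926 = (28767 + 29/15) - 1926 = 431534/15 - 1926 = 402644/15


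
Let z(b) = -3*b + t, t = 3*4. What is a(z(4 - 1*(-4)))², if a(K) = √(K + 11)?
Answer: -1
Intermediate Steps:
t = 12
z(b) = 12 - 3*b (z(b) = -3*b + 12 = 12 - 3*b)
a(K) = √(11 + K)
a(z(4 - 1*(-4)))² = (√(11 + (12 - 3*(4 - 1*(-4)))))² = (√(11 + (12 - 3*(4 + 4))))² = (√(11 + (12 - 3*8)))² = (√(11 + (12 - 24)))² = (√(11 - 12))² = (√(-1))² = I² = -1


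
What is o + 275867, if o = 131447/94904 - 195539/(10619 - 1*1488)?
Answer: 239040274232909/866568424 ≈ 2.7585e+5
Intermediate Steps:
o = -17357190699/866568424 (o = 131447*(1/94904) - 195539/(10619 - 1488) = 131447/94904 - 195539/9131 = -17357190699/866568424 ≈ -20.030)
o + 275867 = -17357190699/866568424 + 275867 = 239040274232909/866568424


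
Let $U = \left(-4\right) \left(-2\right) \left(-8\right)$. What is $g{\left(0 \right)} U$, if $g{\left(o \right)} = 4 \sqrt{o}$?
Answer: $0$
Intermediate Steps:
$U = -64$ ($U = 8 \left(-8\right) = -64$)
$g{\left(0 \right)} U = 4 \sqrt{0} \left(-64\right) = 4 \cdot 0 \left(-64\right) = 0 \left(-64\right) = 0$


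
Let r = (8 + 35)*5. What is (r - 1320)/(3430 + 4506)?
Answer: -1105/7936 ≈ -0.13924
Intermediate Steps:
r = 215 (r = 43*5 = 215)
(r - 1320)/(3430 + 4506) = (215 - 1320)/(3430 + 4506) = -1105/7936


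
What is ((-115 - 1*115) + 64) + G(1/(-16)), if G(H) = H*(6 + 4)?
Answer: -1333/8 ≈ -166.63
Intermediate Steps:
G(H) = 10*H (G(H) = H*10 = 10*H)
((-115 - 1*115) + 64) + G(1/(-16)) = ((-115 - 1*115) + 64) + 10/(-16) = ((-115 - 115) + 64) + 10*(-1/16) = (-230 + 64) - 5/8 = -166 - 5/8 = -1333/8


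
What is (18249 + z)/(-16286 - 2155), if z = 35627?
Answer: -53876/18441 ≈ -2.9215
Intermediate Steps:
(18249 + z)/(-16286 - 2155) = (18249 + 35627)/(-16286 - 2155) = 53876/(-18441) = 53876*(-1/18441) = -53876/18441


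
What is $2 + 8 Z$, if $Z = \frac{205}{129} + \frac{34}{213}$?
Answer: $\frac{48818}{3053} \approx 15.99$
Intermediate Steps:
$Z = \frac{5339}{3053}$ ($Z = 205 \cdot \frac{1}{129} + 34 \cdot \frac{1}{213} = \frac{205}{129} + \frac{34}{213} = \frac{5339}{3053} \approx 1.7488$)
$2 + 8 Z = 2 + 8 \cdot \frac{5339}{3053} = 2 + \frac{42712}{3053} = \frac{48818}{3053}$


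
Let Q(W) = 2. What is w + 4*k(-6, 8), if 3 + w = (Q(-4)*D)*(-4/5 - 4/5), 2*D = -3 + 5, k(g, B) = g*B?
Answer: -991/5 ≈ -198.20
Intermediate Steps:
k(g, B) = B*g
D = 1 (D = (-3 + 5)/2 = (1/2)*2 = 1)
w = -31/5 (w = -3 + (2*1)*(-4/5 - 4/5) = -3 + 2*(-4*1/5 - 4*1/5) = -3 + 2*(-4/5 - 4/5) = -3 + 2*(-8/5) = -3 - 16/5 = -31/5 ≈ -6.2000)
w + 4*k(-6, 8) = -31/5 + 4*(8*(-6)) = -31/5 + 4*(-48) = -31/5 - 192 = -991/5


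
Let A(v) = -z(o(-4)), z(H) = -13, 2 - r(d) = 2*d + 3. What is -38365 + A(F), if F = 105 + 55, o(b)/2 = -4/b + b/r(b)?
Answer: -38352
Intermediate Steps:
r(d) = -1 - 2*d (r(d) = 2 - (2*d + 3) = 2 - (3 + 2*d) = 2 + (-3 - 2*d) = -1 - 2*d)
o(b) = -8/b + 2*b/(-1 - 2*b) (o(b) = 2*(-4/b + b/(-1 - 2*b)) = -8/b + 2*b/(-1 - 2*b))
F = 160
A(v) = 13 (A(v) = -1*(-13) = 13)
-38365 + A(F) = -38365 + 13 = -38352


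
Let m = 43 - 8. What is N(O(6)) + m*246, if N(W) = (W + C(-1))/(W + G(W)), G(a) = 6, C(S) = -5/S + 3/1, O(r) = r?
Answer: 51667/6 ≈ 8611.2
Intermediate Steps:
C(S) = 3 - 5/S (C(S) = -5/S + 3*1 = -5/S + 3 = 3 - 5/S)
m = 35
N(W) = (8 + W)/(6 + W) (N(W) = (W + (3 - 5/(-1)))/(W + 6) = (W + (3 - 5*(-1)))/(6 + W) = (W + (3 + 5))/(6 + W) = (W + 8)/(6 + W) = (8 + W)/(6 + W))
N(O(6)) + m*246 = (8 + 6)/(6 + 6) + 35*246 = 14/12 + 8610 = (1/12)*14 + 8610 = 7/6 + 8610 = 51667/6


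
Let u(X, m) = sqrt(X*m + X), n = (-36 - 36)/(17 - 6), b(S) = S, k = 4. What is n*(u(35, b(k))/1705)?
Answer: -72*sqrt(7)/3751 ≈ -0.050785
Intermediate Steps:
n = -72/11 ≈ -6.5455
u(X, m) = sqrt(X + X*m)
n*(u(35, b(k))/1705) = -72*sqrt(35*(1 + 4))/(11*1705) = -72*sqrt(35*5)/(11*1705) = -72*sqrt(175)/(11*1705) = -72*5*sqrt(7)/(11*1705) = -72*sqrt(7)/3751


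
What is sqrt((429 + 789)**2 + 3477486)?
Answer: sqrt(4961010) ≈ 2227.3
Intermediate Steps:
sqrt((429 + 789)**2 + 3477486) = sqrt(1218**2 + 3477486) = sqrt(1483524 + 3477486) = sqrt(4961010)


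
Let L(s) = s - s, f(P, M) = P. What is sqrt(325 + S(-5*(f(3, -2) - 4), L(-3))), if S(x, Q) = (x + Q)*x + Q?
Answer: 5*sqrt(14) ≈ 18.708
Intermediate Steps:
L(s) = 0
S(x, Q) = Q + x*(Q + x) (S(x, Q) = (Q + x)*x + Q = x*(Q + x) + Q = Q + x*(Q + x))
sqrt(325 + S(-5*(f(3, -2) - 4), L(-3))) = sqrt(325 + (0 + (-5*(3 - 4))**2 + 0*(-5*(3 - 4)))) = sqrt(325 + (0 + (-5*(-1))**2 + 0*(-5*(-1)))) = sqrt(325 + (0 + 5**2 + 0*5)) = sqrt(325 + (0 + 25 + 0)) = sqrt(325 + 25) = sqrt(350) = 5*sqrt(14)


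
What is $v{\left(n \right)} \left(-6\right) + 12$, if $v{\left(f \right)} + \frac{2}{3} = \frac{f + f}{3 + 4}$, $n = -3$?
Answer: $\frac{148}{7} \approx 21.143$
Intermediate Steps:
$v{\left(f \right)} = - \frac{2}{3} + \frac{2 f}{7}$ ($v{\left(f \right)} = - \frac{2}{3} + \frac{f + f}{3 + 4} = - \frac{2}{3} + \frac{2 f}{7}$)
$v{\left(n \right)} \left(-6\right) + 12 = \left(- \frac{2}{3} + \frac{2}{7} \left(-3\right)\right) \left(-6\right) + 12 = \left(- \frac{2}{3} - \frac{6}{7}\right) \left(-6\right) + 12 = \left(- \frac{32}{21}\right) \left(-6\right) + 12 = \frac{64}{7} + 12 = \frac{148}{7}$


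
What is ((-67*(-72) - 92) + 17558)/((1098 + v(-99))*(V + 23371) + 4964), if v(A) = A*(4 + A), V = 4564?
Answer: 22290/293406269 ≈ 7.5970e-5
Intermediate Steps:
((-67*(-72) - 92) + 17558)/((1098 + v(-99))*(V + 23371) + 4964) = ((-67*(-72) - 92) + 17558)/((1098 - 99*(4 - 99))*(4564 + 23371) + 4964) = ((4824 - 92) + 17558)/((1098 - 99*(-95))*27935 + 4964) = (4732 + 17558)/((1098 + 9405)*27935 + 4964) = 22290/(10503*27935 + 4964) = 22290/(293401305 + 4964) = 22290/293406269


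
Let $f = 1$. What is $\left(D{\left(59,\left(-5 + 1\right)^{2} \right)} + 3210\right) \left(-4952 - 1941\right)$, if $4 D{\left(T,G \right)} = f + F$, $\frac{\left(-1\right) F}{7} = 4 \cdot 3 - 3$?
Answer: $- \frac{44039377}{2} \approx -2.202 \cdot 10^{7}$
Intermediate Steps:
$F = -63$ ($F = - 7 \left(4 \cdot 3 - 3\right) = - 7 \left(12 - 3\right) = \left(-7\right) 9 = -63$)
$D{\left(T,G \right)} = - \frac{31}{2}$ ($D{\left(T,G \right)} = \frac{1 - 63}{4} = \frac{1}{4} \left(-62\right) = - \frac{31}{2}$)
$\left(D{\left(59,\left(-5 + 1\right)^{2} \right)} + 3210\right) \left(-4952 - 1941\right) = \left(- \frac{31}{2} + 3210\right) \left(-4952 - 1941\right) = \frac{6389}{2} \left(-6893\right) = - \frac{44039377}{2}$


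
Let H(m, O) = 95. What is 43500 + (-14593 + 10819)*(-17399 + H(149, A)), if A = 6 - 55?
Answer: 65348796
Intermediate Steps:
A = -49
43500 + (-14593 + 10819)*(-17399 + H(149, A)) = 43500 + (-14593 + 10819)*(-17399 + 95) = 43500 - 3774*(-17304) = 43500 + 65305296 = 65348796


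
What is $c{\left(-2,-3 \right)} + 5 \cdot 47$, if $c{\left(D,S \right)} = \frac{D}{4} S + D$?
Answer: $\frac{469}{2} \approx 234.5$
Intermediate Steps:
$c{\left(D,S \right)} = D + \frac{D S}{4}$ ($c{\left(D,S \right)} = D \frac{1}{4} S + D = \frac{D}{4} S + D = \frac{D S}{4} + D = D + \frac{D S}{4}$)
$c{\left(-2,-3 \right)} + 5 \cdot 47 = \frac{1}{4} \left(-2\right) \left(4 - 3\right) + 5 \cdot 47 = \frac{1}{4} \left(-2\right) 1 + 235 = - \frac{1}{2} + 235 = \frac{469}{2}$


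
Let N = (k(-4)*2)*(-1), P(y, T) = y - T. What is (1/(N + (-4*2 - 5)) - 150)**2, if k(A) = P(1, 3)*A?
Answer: 18931201/841 ≈ 22510.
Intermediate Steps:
k(A) = -2*A (k(A) = (1 - 1*3)*A = (1 - 3)*A = -2*A)
N = -16 (N = (-2*(-4)*2)*(-1) = (8*2)*(-1) = 16*(-1) = -16)
(1/(N + (-4*2 - 5)) - 150)**2 = (1/(-16 + (-4*2 - 5)) - 150)**2 = (1/(-16 + (-8 - 5)) - 150)**2 = (1/(-16 - 13) - 150)**2 = (1/(-29) - 150)**2 = (-1/29 - 150)**2 = (-4351/29)**2 = 18931201/841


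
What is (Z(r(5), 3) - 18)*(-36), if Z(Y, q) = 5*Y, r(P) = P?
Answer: -252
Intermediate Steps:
(Z(r(5), 3) - 18)*(-36) = (5*5 - 18)*(-36) = (25 - 18)*(-36) = 7*(-36) = -252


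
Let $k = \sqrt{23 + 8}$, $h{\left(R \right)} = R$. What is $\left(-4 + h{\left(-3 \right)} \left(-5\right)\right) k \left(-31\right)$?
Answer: $- 341 \sqrt{31} \approx -1898.6$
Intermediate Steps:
$k = \sqrt{31} \approx 5.5678$
$\left(-4 + h{\left(-3 \right)} \left(-5\right)\right) k \left(-31\right) = \left(-4 - -15\right) \sqrt{31} \left(-31\right) = \left(-4 + 15\right) \sqrt{31} \left(-31\right) = 11 \sqrt{31} \left(-31\right) = - 341 \sqrt{31}$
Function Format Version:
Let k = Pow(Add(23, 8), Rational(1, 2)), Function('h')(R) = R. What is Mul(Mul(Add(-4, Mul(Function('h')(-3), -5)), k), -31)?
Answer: Mul(-341, Pow(31, Rational(1, 2))) ≈ -1898.6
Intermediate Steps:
k = Pow(31, Rational(1, 2)) ≈ 5.5678
Mul(Mul(Add(-4, Mul(Function('h')(-3), -5)), k), -31) = Mul(Mul(Add(-4, Mul(-3, -5)), Pow(31, Rational(1, 2))), -31) = Mul(Mul(Add(-4, 15), Pow(31, Rational(1, 2))), -31) = Mul(Mul(11, Pow(31, Rational(1, 2))), -31) = Mul(-341, Pow(31, Rational(1, 2)))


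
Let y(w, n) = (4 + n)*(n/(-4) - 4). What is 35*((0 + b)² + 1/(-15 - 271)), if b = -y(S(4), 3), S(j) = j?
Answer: 88533165/2288 ≈ 38695.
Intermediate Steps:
y(w, n) = (-4 - n/4)*(4 + n) (y(w, n) = (4 + n)*(n*(-¼) - 4) = (4 + n)*(-n/4 - 4) = (4 + n)*(-4 - n/4) = (-4 - n/4)*(4 + n))
b = 133/4 (b = -(-16 - 5*3 - ¼*3²) = -(-16 - 15 - ¼*9) = -(-16 - 15 - 9/4) = -1*(-133/4) = 133/4 ≈ 33.250)
35*((0 + b)² + 1/(-15 - 271)) = 35*((0 + 133/4)² + 1/(-15 - 271)) = 35*((133/4)² + 1/(-286)) = 35*(17689/16 - 1/286) = 35*(2529519/2288) = 88533165/2288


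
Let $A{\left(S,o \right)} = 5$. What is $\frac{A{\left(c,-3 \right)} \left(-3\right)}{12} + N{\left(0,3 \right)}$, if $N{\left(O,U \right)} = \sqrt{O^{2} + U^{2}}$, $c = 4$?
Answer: $\frac{7}{4} \approx 1.75$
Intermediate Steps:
$\frac{A{\left(c,-3 \right)} \left(-3\right)}{12} + N{\left(0,3 \right)} = \frac{5 \left(-3\right)}{12} + \sqrt{0^{2} + 3^{2}} = \frac{1}{12} \left(-15\right) + \sqrt{0 + 9} = - \frac{5}{4} + \sqrt{9} = - \frac{5}{4} + 3 = \frac{7}{4}$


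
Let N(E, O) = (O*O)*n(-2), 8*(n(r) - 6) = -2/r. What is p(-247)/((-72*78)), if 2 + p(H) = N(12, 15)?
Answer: -11009/44928 ≈ -0.24504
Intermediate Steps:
n(r) = 6 - 1/(4*r) (n(r) = 6 + (-2/r)/8 = 6 - 1/(4*r))
N(E, O) = 49*O²/8 (N(E, O) = (O*O)*(6 - ¼/(-2)) = O²*(6 - ¼*(-½)) = O²*(6 + ⅛) = O²*(49/8) = 49*O²/8)
p(H) = 11009/8 (p(H) = -2 + (49/8)*15² = -2 + (49/8)*225 = -2 + 11025/8 = 11009/8)
p(-247)/((-72*78)) = 11009/(8*((-72*78))) = (11009/8)/(-5616) = (11009/8)*(-1/5616) = -11009/44928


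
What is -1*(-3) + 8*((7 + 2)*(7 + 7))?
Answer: 1011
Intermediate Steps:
-1*(-3) + 8*((7 + 2)*(7 + 7)) = 3 + 8*(9*14) = 3 + 8*126 = 3 + 1008 = 1011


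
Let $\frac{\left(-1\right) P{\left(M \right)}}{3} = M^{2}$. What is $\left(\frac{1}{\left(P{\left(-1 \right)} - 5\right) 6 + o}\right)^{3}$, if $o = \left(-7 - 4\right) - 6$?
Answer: $- \frac{1}{274625} \approx -3.6413 \cdot 10^{-6}$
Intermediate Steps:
$P{\left(M \right)} = - 3 M^{2}$
$o = -17$ ($o = -11 - 6 = -17$)
$\left(\frac{1}{\left(P{\left(-1 \right)} - 5\right) 6 + o}\right)^{3} = \left(\frac{1}{\left(- 3 \left(-1\right)^{2} - 5\right) 6 - 17}\right)^{3} = \left(\frac{1}{\left(\left(-3\right) 1 - 5\right) 6 - 17}\right)^{3} = \left(\frac{1}{\left(-3 - 5\right) 6 - 17}\right)^{3} = \left(\frac{1}{\left(-8\right) 6 - 17}\right)^{3} = \left(\frac{1}{-48 - 17}\right)^{3} = \left(\frac{1}{-65}\right)^{3} = \left(- \frac{1}{65}\right)^{3} = - \frac{1}{274625}$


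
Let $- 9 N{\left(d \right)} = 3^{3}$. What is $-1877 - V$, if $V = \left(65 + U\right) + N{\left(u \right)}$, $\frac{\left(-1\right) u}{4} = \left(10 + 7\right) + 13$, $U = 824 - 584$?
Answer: $-2179$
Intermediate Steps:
$U = 240$
$u = -120$ ($u = - 4 \left(\left(10 + 7\right) + 13\right) = - 4 \left(17 + 13\right) = \left(-4\right) 30 = -120$)
$N{\left(d \right)} = -3$ ($N{\left(d \right)} = - \frac{3^{3}}{9} = \left(- \frac{1}{9}\right) 27 = -3$)
$V = 302$ ($V = \left(65 + 240\right) - 3 = 305 - 3 = 302$)
$-1877 - V = -1877 - 302 = -2179$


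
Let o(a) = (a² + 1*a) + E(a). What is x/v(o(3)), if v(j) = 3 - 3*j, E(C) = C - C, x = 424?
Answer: -424/33 ≈ -12.848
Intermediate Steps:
E(C) = 0
o(a) = a + a² (o(a) = (a² + 1*a) + 0 = (a² + a) + 0 = (a + a²) + 0 = a + a²)
x/v(o(3)) = 424/(3 - 9*(1 + 3)) = 424/(3 - 9*4) = 424/(3 - 3*12) = 424/(3 - 36) = 424/(-33) = 424*(-1/33) = -424/33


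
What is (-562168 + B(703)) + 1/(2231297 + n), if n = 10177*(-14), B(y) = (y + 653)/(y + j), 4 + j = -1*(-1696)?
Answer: -2812367110581881/5002721505 ≈ -5.6217e+5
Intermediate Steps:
j = 1692 (j = -4 - 1*(-1696) = -4 + 1696 = 1692)
B(y) = (653 + y)/(1692 + y) (B(y) = (y + 653)/(y + 1692) = (653 + y)/(1692 + y))
n = -142478
(-562168 + B(703)) + 1/(2231297 + n) = (-562168 + (653 + 703)/(1692 + 703)) + 1/(2231297 - 142478) = (-562168 + 1356/2395) + 1/2088819 = -1346391004/2395 + 1/2088819 = -2812367110581881/5002721505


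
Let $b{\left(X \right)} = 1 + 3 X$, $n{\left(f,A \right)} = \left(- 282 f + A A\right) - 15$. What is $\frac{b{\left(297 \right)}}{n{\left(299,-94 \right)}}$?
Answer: $- \frac{892}{75497} \approx -0.011815$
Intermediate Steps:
$n{\left(f,A \right)} = -15 + A^{2} - 282 f$ ($n{\left(f,A \right)} = \left(- 282 f + A^{2}\right) - 15 = \left(A^{2} - 282 f\right) - 15 = -15 + A^{2} - 282 f$)
$\frac{b{\left(297 \right)}}{n{\left(299,-94 \right)}} = \frac{1 + 3 \cdot 297}{-15 + \left(-94\right)^{2} - 84318} = \frac{1 + 891}{-15 + 8836 - 84318} = \frac{892}{-75497} = 892 \left(- \frac{1}{75497}\right) = - \frac{892}{75497}$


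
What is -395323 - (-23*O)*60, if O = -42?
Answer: -453283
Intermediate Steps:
-395323 - (-23*O)*60 = -395323 - (-23*(-42))*60 = -395323 - 966*60 = -395323 - 1*57960 = -395323 - 57960 = -453283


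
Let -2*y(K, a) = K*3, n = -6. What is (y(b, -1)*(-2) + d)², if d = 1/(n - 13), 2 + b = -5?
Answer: 160000/361 ≈ 443.21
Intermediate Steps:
b = -7 (b = -2 - 5 = -7)
d = -1/19 (d = 1/(-6 - 13) = 1/(-19) = -1/19 ≈ -0.052632)
y(K, a) = -3*K/2 (y(K, a) = -K*3/2 = -3*K/2)
(y(b, -1)*(-2) + d)² = (-3/2*(-7)*(-2) - 1/19)² = ((21/2)*(-2) - 1/19)² = (-21 - 1/19)² = (-400/19)² = 160000/361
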